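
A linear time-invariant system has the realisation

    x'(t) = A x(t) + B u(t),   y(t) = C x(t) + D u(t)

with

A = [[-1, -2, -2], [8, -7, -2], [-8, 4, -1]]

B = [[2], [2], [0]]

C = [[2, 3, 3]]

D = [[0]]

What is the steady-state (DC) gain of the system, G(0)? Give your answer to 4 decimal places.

3.3333

G(0) = C(-A)^{-1}B + D = -C A^{-1} B + D.
det A = -15, so A^{-1} = (1/-15)·adj(A) = [[-1, 2/3, 2/3], [-8/5, 1, 6/5], [8/5, -4/3, -23/15]]
A^{-1} B = [-2/3, -6/5, 8/15]^T
C A^{-1} B = -10/3
G(0) = D - C A^{-1} B = 0 - (-10/3) = 10/3 ≈ 3.3333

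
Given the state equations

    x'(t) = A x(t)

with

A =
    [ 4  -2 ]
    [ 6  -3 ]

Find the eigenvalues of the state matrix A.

det(sI - A) = s^2 - (tr A)s + det A, with tr A = 4 + (-3) = 1 and det A = 4·(-3) - (-2)·6 = -12 - (-12) = 0.
So p(s) = det(sI - A) = s^2 - s.
Factor s^2 - s: two numbers with sum 1 and product 0 are 1 and 0, so s^2 - s = s(s - 1).
Hence p(s) = s (s - 1), with roots 0, 1.
At least one eigenvalue has non-negative real part, so the system is not asymptotically stable.

0, 1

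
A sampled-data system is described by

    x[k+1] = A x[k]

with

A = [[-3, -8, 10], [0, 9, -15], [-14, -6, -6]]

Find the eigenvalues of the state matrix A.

-3, -1, 4

det(zI - A) = z^3 - (tr A)z^2 + (M11 + M22 + M33)z - det A, where Mii is the 2×2 principal minor of A obtained by deleting row i and column i.
tr A = (-3) + 9 + (-6) = 0; M11 = 9·(-6) - (-15)·(-6) = -54 - 90 = -144; M22 = (-3)·(-6) - 10·(-14) = 18 - (-140) = 158; M33 = (-3)·9 - (-8)·0 = -27 - 0 = -27; sum of minors = -13.
det A = (-3)·(9·(-6) - (-15)·(-6)) - (-8)·(0·(-6) - (-15)·(-14)) + 10·(0·(-6) - 9·(-14)) = (-3)·(-144) - (-8)·(-210) + 10·126 = 12.
So p(z) = det(zI - A) = z^3 - 13z - 12.
Rational-root test: any integer root divides -12. Testing small divisors, z = -1 works: p(-1) = -1 + 0 + 13 + (-12) = 0, so (z + 1) is a factor.
Dividing, p(z) = (z + 1)(z^2 - z - 12).
Factor z^2 - z - 12: two numbers with sum 1 and product -12 are 4 and -3, so z^2 - z - 12 = (z - 4)(z + 3).
Hence p(z) = (z - 4) (z + 1) (z + 3), with roots -3, -1, 4.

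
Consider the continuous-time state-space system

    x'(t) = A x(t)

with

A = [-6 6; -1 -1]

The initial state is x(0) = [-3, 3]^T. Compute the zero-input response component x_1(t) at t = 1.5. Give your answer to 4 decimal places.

0.1997

det(sI - A) = s^2 - (tr A)s + det A, with tr A = (-6) + (-1) = -7 and det A = (-6)·(-1) - 6·(-1) = 6 - (-6) = 12.
So p(s) = det(sI - A) = s^2 + 7s + 12.
Factor s^2 + 7s + 12: two numbers with sum -7 and product 12 are -3 and -4, so s^2 + 7s + 12 = (s + 3)(s + 4).
Hence p(s) = (s + 3) (s + 4), with roots -4, -3.
The eigenvalues -4, -3 are distinct and real, so A is diagonalisable and x(t) = e^{At} x(0) = V diag(e^{λ_i t}) V^{-1} x(0), where the columns of V are the eigenvectors.
λ = -4: A - (-4)I = [[-2, 6], [-1, 3]]. Row 1 gives (-2)·v1 + 6·v2 = 0, so take v_1 = [-3, -1]^T.
λ = -3: A - (-3)I = [[-3, 6], [-1, 2]]. Row 1 gives (-3)·v1 + 6·v2 = 0, so take v_2 = [-2, -1]^T.
V = [v_1 v_2] = [[-3, -2], [-1, -1]] has det V = 1, so V^{-1} = adj(V)/det V = [[-1, 2], [1, -3]].
Modal coordinates z(0) = V^{-1} x(0): (-1)·(-3) + 2·3 = 9; 1·(-3) + (-3)·3 = -12; so z(0) = [9, -12]^T.
x_1(t) = Σ_i (v_i)_1 · z_i(0) · e^{λ_i t} (row 1 of V times the modal terms).
x_1(1.5) = (-3)·9·e^{-4·1.5} + (-2)·(-12)·e^{-3·1.5} = (-27)·0.002479 + 24·0.011109 = 0.1997.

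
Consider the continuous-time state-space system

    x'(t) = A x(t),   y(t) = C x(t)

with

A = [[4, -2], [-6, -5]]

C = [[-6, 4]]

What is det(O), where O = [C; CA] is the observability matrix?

240

CA = [[-48, -8]]
Observability matrix O = [C; CA] = [[-6, 4], [-48, -8]]
det(O) = (-6)·(-8) - 4·(-48) = 48 - (-192) = 240
Since det(O) ≠ 0, rank(O) = 2 and the system is completely observable.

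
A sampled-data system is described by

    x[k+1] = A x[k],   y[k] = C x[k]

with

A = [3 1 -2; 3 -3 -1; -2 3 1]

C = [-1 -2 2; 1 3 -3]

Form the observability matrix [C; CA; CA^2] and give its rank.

3

CA = [[-13, 11, 6], [18, -17, -8]]
CA^2 = [[-18, -28, 21], [19, 45, -27]]
Observability matrix O = [C; CA; CA^2] = [[-1, -2, 2], [1, 3, -3], [-13, 11, 6], [18, -17, -8], [-18, -28, 21], [19, 45, -27]]
Take the 3×3 submatrix of O formed by rows 1, 2, 3: [[-1, -2, 2], [1, 3, -3], [-13, 11, 6]]. Its determinant is (-1)·(3·6 - (-3)·11) - (-2)·(1·6 - (-3)·(-13)) + 2·(1·11 - 3·(-13)) = (-1)·51 - (-2)·(-33) + 2·50 = -17 ≠ 0.
So rank(O) ≥ 3; since O has 3 columns, rank(O) = 3.
rank(O) = 3 = n, so the pair (A, C) is completely observable.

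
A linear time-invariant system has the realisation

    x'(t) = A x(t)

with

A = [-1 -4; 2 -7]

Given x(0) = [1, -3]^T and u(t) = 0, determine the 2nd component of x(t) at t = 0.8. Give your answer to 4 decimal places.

det(sI - A) = s^2 - (tr A)s + det A, with tr A = (-1) + (-7) = -8 and det A = (-1)·(-7) - (-4)·2 = 7 - (-8) = 15.
So p(s) = det(sI - A) = s^2 + 8s + 15.
Factor s^2 + 8s + 15: two numbers with sum -8 and product 15 are -3 and -5, so s^2 + 8s + 15 = (s + 3)(s + 5).
Hence p(s) = (s + 3) (s + 5), with roots -5, -3.
The eigenvalues -5, -3 are distinct and real, so A is diagonalisable and x(t) = e^{At} x(0) = V diag(e^{λ_i t}) V^{-1} x(0), where the columns of V are the eigenvectors.
λ = -5: A - (-5)I = [[4, -4], [2, -2]]. Row 1 gives 4·v1 + (-4)·v2 = 0, so take v_1 = [1, 1]^T.
λ = -3: A - (-3)I = [[2, -4], [2, -4]]. Row 1 gives 2·v1 + (-4)·v2 = 0, so take v_2 = [-2, -1]^T.
V = [v_1 v_2] = [[1, -2], [1, -1]] has det V = 1, so V^{-1} = adj(V)/det V = [[-1, 2], [-1, 1]].
Modal coordinates z(0) = V^{-1} x(0): (-1)·1 + 2·(-3) = -7; (-1)·1 + 1·(-3) = -4; so z(0) = [-7, -4]^T.
x_2(t) = Σ_i (v_i)_2 · z_i(0) · e^{λ_i t} (row 2 of V times the modal terms).
x_2(0.8) = 1·(-7)·e^{-5·0.8} + (-1)·(-4)·e^{-3·0.8} = (-7)·0.018316 + 4·0.090718 = 0.2347.

0.2347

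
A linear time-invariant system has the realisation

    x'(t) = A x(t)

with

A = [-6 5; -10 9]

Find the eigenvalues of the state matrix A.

-1, 4

det(sI - A) = s^2 - (tr A)s + det A, with tr A = (-6) + 9 = 3 and det A = (-6)·9 - 5·(-10) = -54 - (-50) = -4.
So p(s) = det(sI - A) = s^2 - 3s - 4.
Factor s^2 - 3s - 4: two numbers with sum 3 and product -4 are 4 and -1, so s^2 - 3s - 4 = (s - 4)(s + 1).
Hence p(s) = (s - 4) (s + 1), with roots -1, 4.
At least one eigenvalue has non-negative real part, so the system is not asymptotically stable.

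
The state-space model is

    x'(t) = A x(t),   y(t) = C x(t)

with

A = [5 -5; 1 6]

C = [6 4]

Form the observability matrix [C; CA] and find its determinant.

CA = [[34, -6]]
Observability matrix O = [C; CA] = [[6, 4], [34, -6]]
det(O) = 6·(-6) - 4·34 = -36 - 136 = -172
Since det(O) ≠ 0, rank(O) = 2 and the system is completely observable.

-172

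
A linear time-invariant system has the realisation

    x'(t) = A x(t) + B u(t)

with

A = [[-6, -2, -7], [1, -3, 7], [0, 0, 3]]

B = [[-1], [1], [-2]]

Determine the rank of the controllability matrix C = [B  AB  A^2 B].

2

AB = [[18], [-18], [-6]]
A^2B = [[-30], [30], [-18]]
Controllability matrix C = [B  AB  A^2B] = [[-1, 18, -30], [1, -18, 30], [-2, -6, -18]]
The rows r1, r2, r3 of C are linearly dependent: r1 + r2 = 0 (check each entry), so rank(C) ≤ 2.
The 2×2 minor from rows 1, 3, columns 1, 2 is (-1)·(-6) - 18·(-2) = 6 - (-36) = 42 ≠ 0, so rank(C) = 2.
rank(C) = 2 < n = 3, so the pair (A, B) is not completely controllable.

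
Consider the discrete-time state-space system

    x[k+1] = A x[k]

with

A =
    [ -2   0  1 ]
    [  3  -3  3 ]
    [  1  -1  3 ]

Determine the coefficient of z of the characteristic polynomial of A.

Expand det(zI - A) for the 3×3 matrix.
p(z) = z^3 + 2z^2 - 7z - 12.
(Check: constant term = det(-A) = (-1)^3 det A = -12; coefficient of z^2 = -tr A = 2.)
The coefficient of z is -7.

-7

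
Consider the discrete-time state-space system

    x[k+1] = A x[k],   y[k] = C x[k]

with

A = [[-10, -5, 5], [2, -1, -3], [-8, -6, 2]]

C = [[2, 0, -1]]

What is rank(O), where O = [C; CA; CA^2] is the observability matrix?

CA = [[-12, -4, 8]]
CA^2 = [[48, 16, -32]]
Observability matrix O = [C; CA; CA^2] = [[2, 0, -1], [-12, -4, 8], [48, 16, -32]]
The columns c1, c2, c3 of O are linearly dependent: c1 + c2 + 2·c3 = 0 (check each entry), so rank(O) ≤ 2.
The 2×2 minor from rows 1, 2, columns 1, 2 is 2·(-4) - 0·(-12) = -8 - 0 = -8 ≠ 0, so rank(O) = 2.
rank(O) = 2 < n = 3, so the pair (A, C) is not completely observable.

2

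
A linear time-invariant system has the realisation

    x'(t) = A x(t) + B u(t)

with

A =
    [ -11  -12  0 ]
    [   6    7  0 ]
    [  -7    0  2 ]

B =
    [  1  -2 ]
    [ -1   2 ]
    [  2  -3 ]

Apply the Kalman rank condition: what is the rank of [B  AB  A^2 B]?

AB = [[1, -2], [-1, 2], [-3, 8]]
A^2B = [[1, -2], [-1, 2], [-13, 30]]
Controllability matrix C = [B  AB  A^2B] = [[1, -2, 1, -2, 1, -2], [-1, 2, -1, 2, -1, 2], [2, -3, -3, 8, -13, 30]]
The rows r1, r2, r3 of C are linearly dependent: r1 + r2 = 0 (check each entry), so rank(C) ≤ 2.
The 2×2 minor from rows 1, 3, columns 1, 2 is 1·(-3) - (-2)·2 = -3 - (-4) = 1 ≠ 0, so rank(C) = 2.
rank(C) = 2 < n = 3, so the pair (A, B) is not completely controllable.

2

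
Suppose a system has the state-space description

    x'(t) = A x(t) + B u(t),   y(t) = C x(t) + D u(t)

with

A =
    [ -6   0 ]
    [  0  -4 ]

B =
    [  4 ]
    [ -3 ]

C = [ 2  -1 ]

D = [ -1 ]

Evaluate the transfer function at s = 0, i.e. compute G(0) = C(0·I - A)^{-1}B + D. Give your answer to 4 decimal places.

G(0) = C(-A)^{-1}B + D = -C A^{-1} B + D.
det A = 24, so A^{-1} = (1/24)·adj(A) = [[-1/6, 0], [0, -1/4]]
A^{-1} B = [-2/3, 3/4]^T
C A^{-1} B = -25/12
G(0) = D - C A^{-1} B = -1 - (-25/12) = 13/12 ≈ 1.0833

1.0833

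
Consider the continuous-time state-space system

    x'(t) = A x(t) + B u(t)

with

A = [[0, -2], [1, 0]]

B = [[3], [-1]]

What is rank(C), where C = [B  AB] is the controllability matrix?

AB = [[2], [3]]
Controllability matrix C = [B  AB] = [[3, 2], [-1, 3]]
det(C) = 3·3 - 2·(-1) = 9 - (-2) = 11 ≠ 0, so rank(C) = 2.
rank(C) = 2 = n, so the pair (A, B) is completely controllable.

2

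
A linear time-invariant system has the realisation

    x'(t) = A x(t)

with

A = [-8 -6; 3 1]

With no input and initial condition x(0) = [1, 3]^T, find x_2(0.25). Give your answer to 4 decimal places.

det(sI - A) = s^2 - (tr A)s + det A, with tr A = (-8) + 1 = -7 and det A = (-8)·1 - (-6)·3 = -8 - (-18) = 10.
So p(s) = det(sI - A) = s^2 + 7s + 10.
Factor s^2 + 7s + 10: two numbers with sum -7 and product 10 are -2 and -5, so s^2 + 7s + 10 = (s + 2)(s + 5).
Hence p(s) = (s + 2) (s + 5), with roots -5, -2.
The eigenvalues -5, -2 are distinct and real, so A is diagonalisable and x(t) = e^{At} x(0) = V diag(e^{λ_i t}) V^{-1} x(0), where the columns of V are the eigenvectors.
λ = -5: A - (-5)I = [[-3, -6], [3, 6]]. Row 1 gives (-3)·v1 + (-6)·v2 = 0, so take v_1 = [2, -1]^T.
λ = -2: A - (-2)I = [[-6, -6], [3, 3]]. Row 1 gives (-6)·v1 + (-6)·v2 = 0, so take v_2 = [-1, 1]^T.
V = [v_1 v_2] = [[2, -1], [-1, 1]] has det V = 1, so V^{-1} = adj(V)/det V = [[1, 1], [1, 2]].
Modal coordinates z(0) = V^{-1} x(0): 1·1 + 1·3 = 4; 1·1 + 2·3 = 7; so z(0) = [4, 7]^T.
x_2(t) = Σ_i (v_i)_2 · z_i(0) · e^{λ_i t} (row 2 of V times the modal terms).
x_2(0.25) = (-1)·4·e^{-5·0.25} + 1·7·e^{-2·0.25} = (-4)·0.286505 + 7·0.606531 = 3.0997.

3.0997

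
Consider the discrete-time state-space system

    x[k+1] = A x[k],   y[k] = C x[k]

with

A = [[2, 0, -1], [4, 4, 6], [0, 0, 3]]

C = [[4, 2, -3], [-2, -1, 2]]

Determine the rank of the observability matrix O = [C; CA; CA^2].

2

CA = [[16, 8, -1], [-8, -4, 2]]
CA^2 = [[64, 32, 29], [-32, -16, -10]]
Observability matrix O = [C; CA; CA^2] = [[4, 2, -3], [-2, -1, 2], [16, 8, -1], [-8, -4, 2], [64, 32, 29], [-32, -16, -10]]
The columns c1, c2, c3 of O are linearly dependent: -c1 + 2·c2 = 0 (check each entry), so rank(O) ≤ 2.
The 2×2 minor from rows 1, 2, columns 1, 3 is 4·2 - (-3)·(-2) = 8 - 6 = 2 ≠ 0, so rank(O) = 2.
rank(O) = 2 < n = 3, so the pair (A, C) is not completely observable.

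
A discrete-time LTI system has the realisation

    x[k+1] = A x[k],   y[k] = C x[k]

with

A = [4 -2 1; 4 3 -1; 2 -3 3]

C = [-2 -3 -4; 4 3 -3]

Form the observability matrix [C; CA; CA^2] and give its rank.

CA = [[-28, 7, -11], [22, 10, -8]]
CA^2 = [[-106, 110, -68], [112, 10, -12]]
Observability matrix O = [C; CA; CA^2] = [[-2, -3, -4], [4, 3, -3], [-28, 7, -11], [22, 10, -8], [-106, 110, -68], [112, 10, -12]]
Take the 3×3 submatrix of O formed by rows 1, 2, 3: [[-2, -3, -4], [4, 3, -3], [-28, 7, -11]]. Its determinant is (-2)·(3·(-11) - (-3)·7) - (-3)·(4·(-11) - (-3)·(-28)) + (-4)·(4·7 - 3·(-28)) = (-2)·(-12) - (-3)·(-128) + (-4)·112 = -808 ≠ 0.
So rank(O) ≥ 3; since O has 3 columns, rank(O) = 3.
rank(O) = 3 = n, so the pair (A, C) is completely observable.

3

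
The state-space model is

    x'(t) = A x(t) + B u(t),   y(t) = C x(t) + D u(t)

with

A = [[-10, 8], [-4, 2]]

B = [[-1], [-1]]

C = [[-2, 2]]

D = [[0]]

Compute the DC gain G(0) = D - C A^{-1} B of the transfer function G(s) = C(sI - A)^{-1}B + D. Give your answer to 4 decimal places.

G(0) = C(-A)^{-1}B + D = -C A^{-1} B + D.
det A = 12, so A^{-1} = (1/12)·adj(A) = [[1/6, -2/3], [1/3, -5/6]]
A^{-1} B = [1/2, 1/2]^T
C A^{-1} B = 0
G(0) = D - C A^{-1} B = 0 - (0) = 0

0.0000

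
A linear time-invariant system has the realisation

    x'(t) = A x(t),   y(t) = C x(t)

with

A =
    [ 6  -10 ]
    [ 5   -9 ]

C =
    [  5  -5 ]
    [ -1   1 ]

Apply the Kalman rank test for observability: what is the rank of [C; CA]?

CA = [[5, -5], [-1, 1]]
Observability matrix O = [C; CA] = [[5, -5], [-1, 1], [5, -5], [-1, 1]]
Every row of O is a scalar multiple of row 1 = [5, -5] (multipliers 1, -1/5, 1, -1/5), so the rows span a one-dimensional space.
O ≠ 0, hence rank(O) = 1.
rank(O) = 1 < n = 2, so the pair (A, C) is not completely observable.

1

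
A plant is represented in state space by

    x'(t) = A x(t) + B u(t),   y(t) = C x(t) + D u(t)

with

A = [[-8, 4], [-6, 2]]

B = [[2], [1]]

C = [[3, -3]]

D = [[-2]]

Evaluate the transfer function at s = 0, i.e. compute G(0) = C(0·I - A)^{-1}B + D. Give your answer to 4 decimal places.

G(0) = C(-A)^{-1}B + D = -C A^{-1} B + D.
det A = 8, so A^{-1} = (1/8)·adj(A) = [[1/4, -1/2], [3/4, -1]]
A^{-1} B = [0, 1/2]^T
C A^{-1} B = -3/2
G(0) = D - C A^{-1} B = -2 - (-3/2) = -1/2 ≈ -0.5000

-0.5000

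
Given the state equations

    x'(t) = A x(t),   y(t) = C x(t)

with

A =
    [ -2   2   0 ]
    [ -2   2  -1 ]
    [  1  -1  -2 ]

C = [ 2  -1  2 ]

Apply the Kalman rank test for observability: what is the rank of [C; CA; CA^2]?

CA = [[0, 0, -3]]
CA^2 = [[-3, 3, 6]]
Observability matrix O = [C; CA; CA^2] = [[2, -1, 2], [0, 0, -3], [-3, 3, 6]]
det(O) = 2·(0·6 - (-3)·3) - (-1)·(0·6 - (-3)·(-3)) + 2·(0·3 - 0·(-3)) = 2·9 - (-1)·(-9) + 2·0 = 9 ≠ 0, so rank(O) = 3.
rank(O) = 3 = n, so the pair (A, C) is completely observable.

3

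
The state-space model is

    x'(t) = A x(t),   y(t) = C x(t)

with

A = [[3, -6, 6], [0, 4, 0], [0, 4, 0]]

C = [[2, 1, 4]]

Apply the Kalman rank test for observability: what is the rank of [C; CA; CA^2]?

2

CA = [[6, 8, 12]]
CA^2 = [[18, 44, 36]]
Observability matrix O = [C; CA; CA^2] = [[2, 1, 4], [6, 8, 12], [18, 44, 36]]
The columns c1, c2, c3 of O are linearly dependent: -2·c1 + c3 = 0 (check each entry), so rank(O) ≤ 2.
The 2×2 minor from rows 1, 2, columns 1, 2 is 2·8 - 1·6 = 16 - 6 = 10 ≠ 0, so rank(O) = 2.
rank(O) = 2 < n = 3, so the pair (A, C) is not completely observable.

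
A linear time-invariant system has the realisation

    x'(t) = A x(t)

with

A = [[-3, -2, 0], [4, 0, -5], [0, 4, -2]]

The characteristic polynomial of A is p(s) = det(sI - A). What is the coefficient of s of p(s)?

Expand det(sI - A) for the 3×3 matrix.
p(s) = s^3 + 5s^2 + 34s + 76.
(Check: constant term = det(-A) = (-1)^3 det A = 76; coefficient of s^2 = -tr A = 5.)
The coefficient of s is 34.

34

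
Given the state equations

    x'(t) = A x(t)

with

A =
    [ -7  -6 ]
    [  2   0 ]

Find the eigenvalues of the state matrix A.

-4, -3

det(sI - A) = s^2 - (tr A)s + det A, with tr A = (-7) + 0 = -7 and det A = (-7)·0 - (-6)·2 = 0 - (-12) = 12.
So p(s) = det(sI - A) = s^2 + 7s + 12.
Factor s^2 + 7s + 12: two numbers with sum -7 and product 12 are -3 and -4, so s^2 + 7s + 12 = (s + 3)(s + 4).
Hence p(s) = (s + 3) (s + 4), with roots -4, -3.
All eigenvalues have negative real part, so the system is asymptotically stable.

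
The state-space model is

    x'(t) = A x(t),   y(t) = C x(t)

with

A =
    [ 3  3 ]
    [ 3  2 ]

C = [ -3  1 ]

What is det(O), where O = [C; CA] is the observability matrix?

27

CA = [[-6, -7]]
Observability matrix O = [C; CA] = [[-3, 1], [-6, -7]]
det(O) = (-3)·(-7) - 1·(-6) = 21 - (-6) = 27
Since det(O) ≠ 0, rank(O) = 2 and the system is completely observable.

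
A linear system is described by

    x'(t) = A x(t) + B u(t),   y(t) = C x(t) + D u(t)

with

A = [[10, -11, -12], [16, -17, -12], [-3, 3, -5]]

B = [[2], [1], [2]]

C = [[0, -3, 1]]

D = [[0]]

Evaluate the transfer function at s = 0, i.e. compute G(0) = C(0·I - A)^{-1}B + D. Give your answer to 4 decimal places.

0.1000

G(0) = C(-A)^{-1}B + D = -C A^{-1} B + D.
det A = -30, so A^{-1} = (1/-30)·adj(A) = [[-121/30, 91/30, 12/5], [-58/15, 43/15, 12/5], [1/10, -1/10, -1/5]]
A^{-1} B = [-7/30, -1/15, -3/10]^T
C A^{-1} B = -1/10
G(0) = D - C A^{-1} B = 0 - (-1/10) = 1/10 ≈ 0.1000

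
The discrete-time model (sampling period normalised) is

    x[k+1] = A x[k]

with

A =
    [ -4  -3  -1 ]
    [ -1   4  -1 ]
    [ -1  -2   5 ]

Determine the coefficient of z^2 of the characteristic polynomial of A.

-5

Expand det(zI - A) for the 3×3 matrix.
p(z) = z^3 - 5z^2 - 22z + 96.
(Check: constant term = det(-A) = (-1)^3 det A = 96; coefficient of z^2 = -tr A = -5.)
The coefficient of z^2 is -5.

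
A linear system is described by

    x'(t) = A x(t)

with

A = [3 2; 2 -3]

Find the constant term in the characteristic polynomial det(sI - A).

-13

For a 2×2 matrix, det(sI - A) = s^2 - (tr A)s + det A.
tr A = 0, det A = -13.
So p(s) = s^2 - 13.
The constant term is -13.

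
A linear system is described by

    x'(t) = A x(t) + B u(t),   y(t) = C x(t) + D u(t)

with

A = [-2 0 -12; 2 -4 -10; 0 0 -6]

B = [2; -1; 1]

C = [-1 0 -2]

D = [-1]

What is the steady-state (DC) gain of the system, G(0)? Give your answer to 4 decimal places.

-1.3333

G(0) = C(-A)^{-1}B + D = -C A^{-1} B + D.
det A = -48, so A^{-1} = (1/-48)·adj(A) = [[-1/2, 0, 1], [-1/4, -1/4, 11/12], [0, 0, -1/6]]
A^{-1} B = [0, 2/3, -1/6]^T
C A^{-1} B = 1/3
G(0) = D - C A^{-1} B = -1 - (1/3) = -4/3 ≈ -1.3333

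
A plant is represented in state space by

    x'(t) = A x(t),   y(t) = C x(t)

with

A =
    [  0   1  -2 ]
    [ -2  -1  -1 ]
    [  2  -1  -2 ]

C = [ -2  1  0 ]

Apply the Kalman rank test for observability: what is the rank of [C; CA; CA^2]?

3

CA = [[-2, -3, 3]]
CA^2 = [[12, -2, 1]]
Observability matrix O = [C; CA; CA^2] = [[-2, 1, 0], [-2, -3, 3], [12, -2, 1]]
det(O) = (-2)·((-3)·1 - 3·(-2)) - 1·((-2)·1 - 3·12) + 0·((-2)·(-2) - (-3)·12) = (-2)·3 - 1·(-38) + 0·40 = 32 ≠ 0, so rank(O) = 3.
rank(O) = 3 = n, so the pair (A, C) is completely observable.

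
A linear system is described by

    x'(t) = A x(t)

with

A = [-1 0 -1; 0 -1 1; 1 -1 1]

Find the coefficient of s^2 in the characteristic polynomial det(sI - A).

Expand det(sI - A) for the 3×3 matrix.
p(s) = s^3 + s^2 + s + 1.
(Check: constant term = det(-A) = (-1)^3 det A = 1; coefficient of s^2 = -tr A = 1.)
The coefficient of s^2 is 1.

1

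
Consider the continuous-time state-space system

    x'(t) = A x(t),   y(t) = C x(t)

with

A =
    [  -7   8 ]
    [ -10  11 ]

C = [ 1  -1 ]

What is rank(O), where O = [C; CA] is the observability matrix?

CA = [[3, -3]]
Observability matrix O = [C; CA] = [[1, -1], [3, -3]]
Every row of O is a scalar multiple of row 1 = [1, -1] (multipliers 1, 3), so the rows span a one-dimensional space.
O ≠ 0, hence rank(O) = 1.
rank(O) = 1 < n = 2, so the pair (A, C) is not completely observable.

1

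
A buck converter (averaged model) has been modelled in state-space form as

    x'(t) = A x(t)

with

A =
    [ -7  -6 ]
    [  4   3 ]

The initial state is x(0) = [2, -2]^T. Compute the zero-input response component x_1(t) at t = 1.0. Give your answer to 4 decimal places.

det(sI - A) = s^2 - (tr A)s + det A, with tr A = (-7) + 3 = -4 and det A = (-7)·3 - (-6)·4 = -21 - (-24) = 3.
So p(s) = det(sI - A) = s^2 + 4s + 3.
Factor s^2 + 4s + 3: two numbers with sum -4 and product 3 are -1 and -3, so s^2 + 4s + 3 = (s + 1)(s + 3).
Hence p(s) = (s + 1) (s + 3), with roots -3, -1.
The eigenvalues -3, -1 are distinct and real, so A is diagonalisable and x(t) = e^{At} x(0) = V diag(e^{λ_i t}) V^{-1} x(0), where the columns of V are the eigenvectors.
λ = -3: A - (-3)I = [[-4, -6], [4, 6]]. Row 1 gives (-4)·v1 + (-6)·v2 = 0, so take v_1 = [3, -2]^T.
λ = -1: A - (-1)I = [[-6, -6], [4, 4]]. Row 1 gives (-6)·v1 + (-6)·v2 = 0, so take v_2 = [-1, 1]^T.
V = [v_1 v_2] = [[3, -1], [-2, 1]] has det V = 1, so V^{-1} = adj(V)/det V = [[1, 1], [2, 3]].
Modal coordinates z(0) = V^{-1} x(0): 1·2 + 1·(-2) = 0; 2·2 + 3·(-2) = -2; so z(0) = [0, -2]^T.
x_1(t) = Σ_i (v_i)_1 · z_i(0) · e^{λ_i t} (row 1 of V times the modal terms).
x_1(1.0) = 3·0·e^{-3·1.0} + (-1)·(-2)·e^{-1·1.0} = 0·0.049787 + 2·0.367879 = 0.7358.

0.7358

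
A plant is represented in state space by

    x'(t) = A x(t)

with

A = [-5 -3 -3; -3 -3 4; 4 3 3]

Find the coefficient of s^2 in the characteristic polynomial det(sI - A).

Expand det(sI - A) for the 3×3 matrix.
p(s) = s^3 + 5s^2 - 18s - 21.
(Check: constant term = det(-A) = (-1)^3 det A = -21; coefficient of s^2 = -tr A = 5.)
The coefficient of s^2 is 5.

5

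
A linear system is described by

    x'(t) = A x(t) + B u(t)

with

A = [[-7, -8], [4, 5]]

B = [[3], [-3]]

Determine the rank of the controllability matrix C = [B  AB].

AB = [[3], [-3]]
Controllability matrix C = [B  AB] = [[3, 3], [-3, -3]]
Every column of C is a scalar multiple of column 1 = [3, -3] (multipliers 1, 1), so the columns span a one-dimensional space.
C ≠ 0, hence rank(C) = 1.
rank(C) = 1 < n = 2, so the pair (A, B) is not completely controllable.

1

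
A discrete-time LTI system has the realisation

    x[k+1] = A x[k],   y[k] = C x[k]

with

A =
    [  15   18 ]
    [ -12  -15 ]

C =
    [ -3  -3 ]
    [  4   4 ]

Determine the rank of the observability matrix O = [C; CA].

1

CA = [[-9, -9], [12, 12]]
Observability matrix O = [C; CA] = [[-3, -3], [4, 4], [-9, -9], [12, 12]]
Every row of O is a scalar multiple of row 1 = [-3, -3] (multipliers 1, -4/3, 3, -4), so the rows span a one-dimensional space.
O ≠ 0, hence rank(O) = 1.
rank(O) = 1 < n = 2, so the pair (A, C) is not completely observable.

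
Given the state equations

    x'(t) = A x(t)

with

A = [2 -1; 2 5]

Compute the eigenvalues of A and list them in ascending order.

3, 4

det(sI - A) = s^2 - (tr A)s + det A, with tr A = 2 + 5 = 7 and det A = 2·5 - (-1)·2 = 10 - (-2) = 12.
So p(s) = det(sI - A) = s^2 - 7s + 12.
Factor s^2 - 7s + 12: two numbers with sum 7 and product 12 are 4 and 3, so s^2 - 7s + 12 = (s - 4)(s - 3).
Hence p(s) = (s - 4) (s - 3), with roots 3, 4.
At least one eigenvalue has non-negative real part, so the system is not asymptotically stable.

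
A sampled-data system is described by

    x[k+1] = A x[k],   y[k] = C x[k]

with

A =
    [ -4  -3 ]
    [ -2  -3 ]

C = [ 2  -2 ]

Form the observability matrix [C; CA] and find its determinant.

-8

CA = [[-4, 0]]
Observability matrix O = [C; CA] = [[2, -2], [-4, 0]]
det(O) = 2·0 - (-2)·(-4) = 0 - 8 = -8
Since det(O) ≠ 0, rank(O) = 2 and the system is completely observable.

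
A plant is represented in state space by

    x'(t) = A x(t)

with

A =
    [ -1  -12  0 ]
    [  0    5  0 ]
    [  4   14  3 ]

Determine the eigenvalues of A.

det(sI - A) = s^3 - (tr A)s^2 + (M11 + M22 + M33)s - det A, where Mii is the 2×2 principal minor of A obtained by deleting row i and column i.
tr A = (-1) + 5 + 3 = 7; M11 = 5·3 - 0·14 = 15 - 0 = 15; M22 = (-1)·3 - 0·4 = -3 - 0 = -3; M33 = (-1)·5 - (-12)·0 = -5 - 0 = -5; sum of minors = 7.
det A = (-1)·(5·3 - 0·14) - (-12)·(0·3 - 0·4) + 0·(0·14 - 5·4) = (-1)·15 - (-12)·0 + 0·(-20) = -15.
So p(s) = det(sI - A) = s^3 - 7s^2 + 7s + 15.
Rational-root test: any integer root divides 15. Testing small divisors, s = -1 works: p(-1) = -1 + (-7) + (-7) + 15 = 0, so (s + 1) is a factor.
Dividing, p(s) = (s + 1)(s^2 - 8s + 15).
Factor s^2 - 8s + 15: two numbers with sum 8 and product 15 are 5 and 3, so s^2 - 8s + 15 = (s - 5)(s - 3).
Hence p(s) = (s - 5) (s - 3) (s + 1), with roots -1, 3, 5.
At least one eigenvalue has non-negative real part, so the system is not asymptotically stable.

-1, 3, 5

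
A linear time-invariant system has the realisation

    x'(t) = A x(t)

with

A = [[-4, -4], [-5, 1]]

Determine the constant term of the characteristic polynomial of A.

For a 2×2 matrix, det(sI - A) = s^2 - (tr A)s + det A.
tr A = -3, det A = -24.
So p(s) = s^2 + 3s - 24.
The constant term is -24.

-24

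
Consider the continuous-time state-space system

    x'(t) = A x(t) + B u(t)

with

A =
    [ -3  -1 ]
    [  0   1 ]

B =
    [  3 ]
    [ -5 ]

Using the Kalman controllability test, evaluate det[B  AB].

AB = [[-4], [-5]]
Controllability matrix C = [B  AB] = [[3, -4], [-5, -5]]
det(C) = 3·(-5) - (-4)·(-5) = -15 - 20 = -35
Since det(C) ≠ 0, rank(C) = 2 and the system is completely controllable.

-35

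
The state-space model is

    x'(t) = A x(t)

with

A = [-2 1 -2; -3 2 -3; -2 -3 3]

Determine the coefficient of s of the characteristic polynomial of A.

Expand det(sI - A) for the 3×3 matrix.
p(s) = s^3 - 3s^2 - 14s + 5.
(Check: constant term = det(-A) = (-1)^3 det A = 5; coefficient of s^2 = -tr A = -3.)
The coefficient of s is -14.

-14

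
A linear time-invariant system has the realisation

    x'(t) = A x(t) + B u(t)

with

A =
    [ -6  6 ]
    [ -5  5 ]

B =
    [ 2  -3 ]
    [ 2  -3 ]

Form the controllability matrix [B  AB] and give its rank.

1

AB = [[0, 0], [0, 0]]
Controllability matrix C = [B  AB] = [[2, -3, 0, 0], [2, -3, 0, 0]]
Every column of C is a scalar multiple of column 1 = [2, 2] (multipliers 1, -3/2, 0, 0), so the columns span a one-dimensional space.
C ≠ 0, hence rank(C) = 1.
rank(C) = 1 < n = 2, so the pair (A, B) is not completely controllable.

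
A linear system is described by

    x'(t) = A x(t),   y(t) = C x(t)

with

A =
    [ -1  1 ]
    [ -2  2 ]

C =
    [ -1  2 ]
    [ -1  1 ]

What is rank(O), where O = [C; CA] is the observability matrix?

CA = [[-3, 3], [-1, 1]]
Observability matrix O = [C; CA] = [[-1, 2], [-1, 1], [-3, 3], [-1, 1]]
Take the 2×2 submatrix of O formed by rows 1, 2: [[-1, 2], [-1, 1]]. Its determinant is (-1)·1 - 2·(-1) = -1 - (-2) = 1 ≠ 0.
So rank(O) ≥ 2; since O has 2 columns, rank(O) = 2.
rank(O) = 2 = n, so the pair (A, C) is completely observable.

2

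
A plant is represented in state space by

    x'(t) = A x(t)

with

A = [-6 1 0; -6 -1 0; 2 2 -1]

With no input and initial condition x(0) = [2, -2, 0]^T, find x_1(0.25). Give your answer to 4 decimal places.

0.1088

det(sI - A) = s^3 - (tr A)s^2 + (M11 + M22 + M33)s - det A, where Mii is the 2×2 principal minor of A obtained by deleting row i and column i.
tr A = (-6) + (-1) + (-1) = -8; M11 = (-1)·(-1) - 0·2 = 1 - 0 = 1; M22 = (-6)·(-1) - 0·2 = 6 - 0 = 6; M33 = (-6)·(-1) - 1·(-6) = 6 - (-6) = 12; sum of minors = 19.
det A = (-6)·((-1)·(-1) - 0·2) - 1·((-6)·(-1) - 0·2) + 0·((-6)·2 - (-1)·2) = (-6)·1 - 1·6 + 0·(-10) = -12.
So p(s) = det(sI - A) = s^3 + 8s^2 + 19s + 12.
Rational-root test: any integer root divides 12. Testing small divisors, s = -1 works: p(-1) = -1 + 8 + (-19) + 12 = 0, so (s + 1) is a factor.
Dividing, p(s) = (s + 1)(s^2 + 7s + 12).
Factor s^2 + 7s + 12: two numbers with sum -7 and product 12 are -3 and -4, so s^2 + 7s + 12 = (s + 3)(s + 4).
Hence p(s) = (s + 1) (s + 3) (s + 4), with roots -4, -3, -1.
The eigenvalues -4, -3, -1 are distinct and real, so A is diagonalisable and x(t) = e^{At} x(0) = V diag(e^{λ_i t}) V^{-1} x(0), where the columns of V are the eigenvectors.
λ = -4: A - (-4)I = [[-2, 1, 0], [-6, 3, 0], [2, 2, 3]]. v must be orthogonal to every row; (row 1) × (row 3) = [3, 6, -6], so take v_1 = [1, 2, -2]^T.
λ = -3: A - (-3)I = [[-3, 1, 0], [-6, 2, 0], [2, 2, 2]]. v must be orthogonal to every row; (row 1) × (row 3) = [2, 6, -8], so take v_2 = [1, 3, -4]^T.
λ = -1: A - (-1)I = [[-5, 1, 0], [-6, 0, 0], [2, 2, 0]]. v must be orthogonal to every row; (row 1) × (row 2) = [0, 0, 6], so take v_3 = [0, 0, 1]^T.
V = [v_1 v_2 v_3] = [[1, 1, 0], [2, 3, 0], [-2, -4, 1]] has det V = 1, so V^{-1} = adj(V)/det V = [[3, -1, 0], [-2, 1, 0], [-2, 2, 1]].
Modal coordinates z(0) = V^{-1} x(0): 3·2 + (-1)·(-2) + 0·0 = 8; (-2)·2 + 1·(-2) + 0·0 = -6; (-2)·2 + 2·(-2) + 1·0 = -8; so z(0) = [8, -6, -8]^T.
x_1(t) = Σ_i (v_i)_1 · z_i(0) · e^{λ_i t} (row 1 of V times the modal terms).
x_1(0.25) = 1·8·e^{-4·0.25} + 1·(-6)·e^{-3·0.25} + 0·(-8)·e^{-1·0.25} = 8·0.367879 + (-6)·0.472367 + 0·0.778801 = 0.1088.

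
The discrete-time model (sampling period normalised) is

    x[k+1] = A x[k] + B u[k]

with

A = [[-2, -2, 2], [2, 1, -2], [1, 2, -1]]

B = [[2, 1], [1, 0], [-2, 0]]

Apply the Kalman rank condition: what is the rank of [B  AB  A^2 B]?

AB = [[-10, -2], [9, 2], [6, 1]]
A^2B = [[14, 2], [-23, -4], [2, 1]]
Controllability matrix C = [B  AB  A^2B] = [[2, 1, -10, -2, 14, 2], [1, 0, 9, 2, -23, -4], [-2, 0, 6, 1, 2, 1]]
Take the 3×3 submatrix of C formed by columns 1, 2, 3: [[2, 1, -10], [1, 0, 9], [-2, 0, 6]]. Its determinant is 2·(0·6 - 9·0) - 1·(1·6 - 9·(-2)) + (-10)·(1·0 - 0·(-2)) = 2·0 - 1·24 + (-10)·0 = -24 ≠ 0.
So rank(C) ≥ 3; since C has 3 rows, rank(C) = 3.
rank(C) = 3 = n, so the pair (A, B) is completely controllable.

3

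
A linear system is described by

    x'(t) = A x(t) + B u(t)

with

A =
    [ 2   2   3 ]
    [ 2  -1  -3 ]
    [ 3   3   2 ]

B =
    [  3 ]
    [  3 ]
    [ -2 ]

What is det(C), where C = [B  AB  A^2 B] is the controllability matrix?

AB = [[6], [9], [14]]
A^2B = [[72], [-39], [73]]
Controllability matrix C = [B  AB  A^2B] = [[3, 6, 72], [3, 9, -39], [-2, 14, 73]]
Expanding along the first row, det(C) = 3·(9·73 - (-39)·14) - 6·(3·73 - (-39)·(-2)) + 72·(3·14 - 9·(-2)) = 3·1203 - 6·141 + 72·60 = 7083
Since det(C) ≠ 0, rank(C) = 3 and the system is completely controllable.

7083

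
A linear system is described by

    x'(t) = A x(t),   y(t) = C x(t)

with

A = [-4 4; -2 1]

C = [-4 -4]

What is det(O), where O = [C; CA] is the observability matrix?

176

CA = [[24, -20]]
Observability matrix O = [C; CA] = [[-4, -4], [24, -20]]
det(O) = (-4)·(-20) - (-4)·24 = 80 - (-96) = 176
Since det(O) ≠ 0, rank(O) = 2 and the system is completely observable.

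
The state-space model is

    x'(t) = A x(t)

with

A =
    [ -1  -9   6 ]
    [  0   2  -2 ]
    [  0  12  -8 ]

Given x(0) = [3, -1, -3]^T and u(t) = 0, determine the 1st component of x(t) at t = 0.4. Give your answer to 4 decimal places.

0.6057

det(sI - A) = s^3 - (tr A)s^2 + (M11 + M22 + M33)s - det A, where Mii is the 2×2 principal minor of A obtained by deleting row i and column i.
tr A = (-1) + 2 + (-8) = -7; M11 = 2·(-8) - (-2)·12 = -16 - (-24) = 8; M22 = (-1)·(-8) - 6·0 = 8 - 0 = 8; M33 = (-1)·2 - (-9)·0 = -2 - 0 = -2; sum of minors = 14.
det A = (-1)·(2·(-8) - (-2)·12) - (-9)·(0·(-8) - (-2)·0) + 6·(0·12 - 2·0) = (-1)·8 - (-9)·0 + 6·0 = -8.
So p(s) = det(sI - A) = s^3 + 7s^2 + 14s + 8.
Rational-root test: any integer root divides 8. Testing small divisors, s = -1 works: p(-1) = -1 + 7 + (-14) + 8 = 0, so (s + 1) is a factor.
Dividing, p(s) = (s + 1)(s^2 + 6s + 8).
Factor s^2 + 6s + 8: two numbers with sum -6 and product 8 are -2 and -4, so s^2 + 6s + 8 = (s + 2)(s + 4).
Hence p(s) = (s + 1) (s + 2) (s + 4), with roots -4, -2, -1.
The eigenvalues -4, -2, -1 are distinct and real, so A is diagonalisable and x(t) = e^{At} x(0) = V diag(e^{λ_i t}) V^{-1} x(0), where the columns of V are the eigenvectors.
λ = -4: A - (-4)I = [[3, -9, 6], [0, 6, -2], [0, 12, -4]]. v must be orthogonal to every row; (row 1) × (row 2) = [-18, 6, 18], so take v_1 = [-3, 1, 3]^T.
λ = -2: A - (-2)I = [[1, -9, 6], [0, 4, -2], [0, 12, -6]]. v must be orthogonal to every row; (row 1) × (row 2) = [-6, 2, 4], so take v_2 = [-3, 1, 2]^T.
λ = -1: A - (-1)I = [[0, -9, 6], [0, 3, -2], [0, 12, -7]]. v must be orthogonal to every row; (row 1) × (row 3) = [-9, 0, 0], so take v_3 = [1, 0, 0]^T.
V = [v_1 v_2 v_3] = [[-3, -3, 1], [1, 1, 0], [3, 2, 0]] has det V = -1, so V^{-1} = adj(V)/det V = [[0, -2, 1], [0, 3, -1], [1, 3, 0]].
Modal coordinates z(0) = V^{-1} x(0): 0·3 + (-2)·(-1) + 1·(-3) = -1; 0·3 + 3·(-1) + (-1)·(-3) = 0; 1·3 + 3·(-1) + 0·(-3) = 0; so z(0) = [-1, 0, 0]^T.
x_1(t) = Σ_i (v_i)_1 · z_i(0) · e^{λ_i t} (row 1 of V times the modal terms).
x_1(0.4) = (-3)·(-1)·e^{-4·0.4} + (-3)·0·e^{-2·0.4} + 1·0·e^{-1·0.4} = 3·0.201897 + 0·0.449329 + 0·0.670320 = 0.6057.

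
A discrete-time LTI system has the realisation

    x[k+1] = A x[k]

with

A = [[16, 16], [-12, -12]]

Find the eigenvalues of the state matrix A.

det(zI - A) = z^2 - (tr A)z + det A, with tr A = 16 + (-12) = 4 and det A = 16·(-12) - 16·(-12) = -192 - (-192) = 0.
So p(z) = det(zI - A) = z^2 - 4z.
Factor z^2 - 4z: two numbers with sum 4 and product 0 are 4 and 0, so z^2 - 4z = z(z - 4).
Hence p(z) = z (z - 4), with roots 0, 4.

0, 4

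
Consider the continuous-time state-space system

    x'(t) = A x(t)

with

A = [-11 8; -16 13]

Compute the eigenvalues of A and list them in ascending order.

-3, 5

det(sI - A) = s^2 - (tr A)s + det A, with tr A = (-11) + 13 = 2 and det A = (-11)·13 - 8·(-16) = -143 - (-128) = -15.
So p(s) = det(sI - A) = s^2 - 2s - 15.
Factor s^2 - 2s - 15: two numbers with sum 2 and product -15 are 5 and -3, so s^2 - 2s - 15 = (s - 5)(s + 3).
Hence p(s) = (s - 5) (s + 3), with roots -3, 5.
At least one eigenvalue has non-negative real part, so the system is not asymptotically stable.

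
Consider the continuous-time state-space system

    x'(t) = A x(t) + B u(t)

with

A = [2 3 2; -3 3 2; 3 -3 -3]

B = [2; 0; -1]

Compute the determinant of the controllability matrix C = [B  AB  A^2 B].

AB = [[2], [-8], [9]]
A^2B = [[-2], [-12], [3]]
Controllability matrix C = [B  AB  A^2B] = [[2, 2, -2], [0, -8, -12], [-1, 9, 3]]
Expanding along the first row, det(C) = 2·((-8)·3 - (-12)·9) - 2·(0·3 - (-12)·(-1)) + (-2)·(0·9 - (-8)·(-1)) = 2·84 - 2·(-12) + (-2)·(-8) = 208
Since det(C) ≠ 0, rank(C) = 3 and the system is completely controllable.

208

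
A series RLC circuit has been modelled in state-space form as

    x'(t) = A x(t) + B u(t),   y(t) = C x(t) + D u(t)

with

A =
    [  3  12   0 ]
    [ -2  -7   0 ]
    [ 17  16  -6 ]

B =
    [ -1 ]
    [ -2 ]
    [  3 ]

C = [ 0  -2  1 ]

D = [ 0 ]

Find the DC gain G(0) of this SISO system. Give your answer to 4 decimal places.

-27.0000

G(0) = C(-A)^{-1}B + D = -C A^{-1} B + D.
det A = -18, so A^{-1} = (1/-18)·adj(A) = [[-7/3, -4, 0], [2/3, 1, 0], [-29/6, -26/3, -1/6]]
A^{-1} B = [31/3, -8/3, 65/3]^T
C A^{-1} B = 27
G(0) = D - C A^{-1} B = 0 - (27) = -27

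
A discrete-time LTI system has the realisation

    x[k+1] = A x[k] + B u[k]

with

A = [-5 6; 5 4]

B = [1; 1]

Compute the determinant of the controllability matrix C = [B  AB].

AB = [[1], [9]]
Controllability matrix C = [B  AB] = [[1, 1], [1, 9]]
det(C) = 1·9 - 1·1 = 9 - 1 = 8
Since det(C) ≠ 0, rank(C) = 2 and the system is completely controllable.

8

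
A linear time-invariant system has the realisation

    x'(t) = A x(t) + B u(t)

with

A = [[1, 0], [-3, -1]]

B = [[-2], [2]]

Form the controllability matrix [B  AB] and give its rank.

2

AB = [[-2], [4]]
Controllability matrix C = [B  AB] = [[-2, -2], [2, 4]]
det(C) = (-2)·4 - (-2)·2 = -8 - (-4) = -4 ≠ 0, so rank(C) = 2.
rank(C) = 2 = n, so the pair (A, B) is completely controllable.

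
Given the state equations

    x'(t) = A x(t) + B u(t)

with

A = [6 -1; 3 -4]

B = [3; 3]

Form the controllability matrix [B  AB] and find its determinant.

-54

AB = [[15], [-3]]
Controllability matrix C = [B  AB] = [[3, 15], [3, -3]]
det(C) = 3·(-3) - 15·3 = -9 - 45 = -54
Since det(C) ≠ 0, rank(C) = 2 and the system is completely controllable.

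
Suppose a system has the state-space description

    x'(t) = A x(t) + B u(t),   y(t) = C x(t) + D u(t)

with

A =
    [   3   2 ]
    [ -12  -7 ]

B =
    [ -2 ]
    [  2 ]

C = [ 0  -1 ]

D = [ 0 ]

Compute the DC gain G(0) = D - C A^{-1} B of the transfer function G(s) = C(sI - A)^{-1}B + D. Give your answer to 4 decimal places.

-6.0000

G(0) = C(-A)^{-1}B + D = -C A^{-1} B + D.
det A = 3, so A^{-1} = (1/3)·adj(A) = [[-7/3, -2/3], [4, 1]]
A^{-1} B = [10/3, -6]^T
C A^{-1} B = 6
G(0) = D - C A^{-1} B = 0 - (6) = -6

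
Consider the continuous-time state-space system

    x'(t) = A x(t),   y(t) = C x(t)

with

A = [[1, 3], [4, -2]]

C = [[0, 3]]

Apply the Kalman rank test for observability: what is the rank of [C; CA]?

CA = [[12, -6]]
Observability matrix O = [C; CA] = [[0, 3], [12, -6]]
det(O) = 0·(-6) - 3·12 = 0 - 36 = -36 ≠ 0, so rank(O) = 2.
rank(O) = 2 = n, so the pair (A, C) is completely observable.

2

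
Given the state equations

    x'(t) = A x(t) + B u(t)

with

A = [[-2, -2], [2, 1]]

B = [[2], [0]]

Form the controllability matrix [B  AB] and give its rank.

AB = [[-4], [4]]
Controllability matrix C = [B  AB] = [[2, -4], [0, 4]]
det(C) = 2·4 - (-4)·0 = 8 - 0 = 8 ≠ 0, so rank(C) = 2.
rank(C) = 2 = n, so the pair (A, B) is completely controllable.

2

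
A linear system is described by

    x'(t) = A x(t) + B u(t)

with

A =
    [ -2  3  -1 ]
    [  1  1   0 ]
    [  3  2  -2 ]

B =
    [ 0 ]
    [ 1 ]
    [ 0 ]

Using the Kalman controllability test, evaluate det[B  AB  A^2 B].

AB = [[3], [1], [2]]
A^2B = [[-5], [4], [7]]
Controllability matrix C = [B  AB  A^2B] = [[0, 3, -5], [1, 1, 4], [0, 2, 7]]
Expanding along the first row, det(C) = 0·(1·7 - 4·2) - 3·(1·7 - 4·0) + (-5)·(1·2 - 1·0) = 0·(-1) - 3·7 + (-5)·2 = -31
Since det(C) ≠ 0, rank(C) = 3 and the system is completely controllable.

-31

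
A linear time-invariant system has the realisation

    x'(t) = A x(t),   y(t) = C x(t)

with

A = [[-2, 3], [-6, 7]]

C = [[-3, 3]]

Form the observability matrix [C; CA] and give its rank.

1

CA = [[-12, 12]]
Observability matrix O = [C; CA] = [[-3, 3], [-12, 12]]
Every row of O is a scalar multiple of row 1 = [-3, 3] (multipliers 1, 4), so the rows span a one-dimensional space.
O ≠ 0, hence rank(O) = 1.
rank(O) = 1 < n = 2, so the pair (A, C) is not completely observable.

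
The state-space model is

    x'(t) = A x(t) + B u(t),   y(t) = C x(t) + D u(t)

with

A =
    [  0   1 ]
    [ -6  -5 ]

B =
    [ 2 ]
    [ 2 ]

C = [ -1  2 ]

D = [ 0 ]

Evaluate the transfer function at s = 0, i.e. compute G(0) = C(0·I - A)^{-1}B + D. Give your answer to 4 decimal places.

-6.0000

G(0) = C(-A)^{-1}B + D = -C A^{-1} B + D.
det A = 6, so A^{-1} = (1/6)·adj(A) = [[-5/6, -1/6], [1, 0]]
A^{-1} B = [-2, 2]^T
C A^{-1} B = 6
G(0) = D - C A^{-1} B = 0 - (6) = -6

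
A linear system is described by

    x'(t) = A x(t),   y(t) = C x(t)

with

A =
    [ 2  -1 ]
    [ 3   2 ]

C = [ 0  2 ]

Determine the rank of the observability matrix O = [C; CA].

CA = [[6, 4]]
Observability matrix O = [C; CA] = [[0, 2], [6, 4]]
det(O) = 0·4 - 2·6 = 0 - 12 = -12 ≠ 0, so rank(O) = 2.
rank(O) = 2 = n, so the pair (A, C) is completely observable.

2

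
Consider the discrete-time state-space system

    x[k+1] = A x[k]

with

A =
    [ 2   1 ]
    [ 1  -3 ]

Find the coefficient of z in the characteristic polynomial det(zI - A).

For a 2×2 matrix, det(zI - A) = z^2 - (tr A)z + det A.
tr A = -1, det A = -7.
So p(z) = z^2 + z - 7.
The coefficient of z is 1.

1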